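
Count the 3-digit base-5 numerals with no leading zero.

These are the integers in [5^2, 5^3), so the count is 5^3 - 5^2 = 4 x 5^2.

Final answer: 100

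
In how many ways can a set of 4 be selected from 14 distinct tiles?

C(14,4) = 14!/(4! x (14-4)!).

Final answer: C(14,4) = 1001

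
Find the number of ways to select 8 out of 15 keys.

C(15,8) = 15!/(8! x (15-8)!).

Final answer: C(15,8) = 6435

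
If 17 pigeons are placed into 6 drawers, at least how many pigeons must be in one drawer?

By the pigeonhole principle: ceiling(17/6).

Final answer: 3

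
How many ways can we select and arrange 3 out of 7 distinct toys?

P(7,3) = 7!/(7-3)! = 7!/4!.

Final answer: P(7,3) = 210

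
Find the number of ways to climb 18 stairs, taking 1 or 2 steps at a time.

Let f(n) be the number of climbs. Removing the last move (1 or 2 steps) gives f(n) = f(n-1) + f(n-2); base cases f(1)=1, f(2)=2.
Iterating the recurrence: f(1)=1, f(2)=2, f(3)=3, f(4)=5, f(5)=8, f(6)=13, f(7)=21, f(8)=34, f(9)=55, f(10)=89, f(11)=144, f(12)=233, f(13)=377, f(14)=610, f(15)=987, f(16)=1597, f(17)=2584, f(18)=4181.

Final answer: 4181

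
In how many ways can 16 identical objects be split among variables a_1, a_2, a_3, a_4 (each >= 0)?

Stars and bars with 16 stars and 3 bars:
C(16+4-1, 4-1) = C(19,3).

Final answer: C(19,3) = 969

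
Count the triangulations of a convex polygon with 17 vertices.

The structures are counted by the Catalan number C_n. Here n = 17 - 2 = 15.
C_n = C(2n,n)/(n+1), so C_{15} = C(30,15)/16 = 155117520/16.

Final answer: C_{15} = 9694845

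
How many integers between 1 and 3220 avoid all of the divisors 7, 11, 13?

|div by 7|=460, |div by 11|=292, |div by 13|=247.
|div by 7&11|=41, |div by 7&13|=35, |div by 11&13|=22, |div by all|=3.
By inclusion-exclusion, divisible by at least one: 460+292+247-41-35-22+3 = 904.
Not divisible by any: 3220 - 904.

Final answer: 2316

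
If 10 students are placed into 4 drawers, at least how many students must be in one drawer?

By the pigeonhole principle: ceiling(10/4).

Final answer: 3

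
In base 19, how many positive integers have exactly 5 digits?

These are the integers in [19^4, 19^5), so the count is 19^5 - 19^4 = 18 x 19^4.

Final answer: 2345778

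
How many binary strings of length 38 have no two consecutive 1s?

Let a(n) count valid strings. If the last bit is 0 the prefix is any valid string of length n-1; if it is 1 the string must end in 01 with a valid prefix of length n-2. So a(n) = a(n-1) + a(n-2), a(1)=2, a(2)=3.
Building up term by term: a(1)=2, a(2)=3, a(3)=5, a(4)=8, a(5)=13, a(6)=21, a(7)=34, a(8)=55, a(9)=89, a(10)=144, a(11)=233, a(12)=377, a(13)=610, a(14)=987, a(15)=1597, a(16)=2584, a(17)=4181, a(18)=6765, a(19)=10946, a(20)=17711, a(21)=28657, a(22)=46368, a(23)=75025, a(24)=121393, a(25)=196418, a(26)=317811, a(27)=514229, a(28)=832040, a(29)=1346269, a(30)=2178309, a(31)=3524578, a(32)=5702887, a(33)=9227465, a(34)=14930352, a(35)=24157817, a(36)=39088169, a(37)=63245986, a(38)=102334155.

Final answer: 102334155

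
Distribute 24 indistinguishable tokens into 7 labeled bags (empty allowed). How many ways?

Stars and bars: C(n+k-1, k-1) = C(30,6).

Final answer: C(30,6) = 593775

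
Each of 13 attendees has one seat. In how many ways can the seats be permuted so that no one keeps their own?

D(n) = (n-1)(D(n-1) + D(n-2)), D(0)=1, D(1)=0.
D(2) = 1 x (0 + 1) = 1
D(3) = 2 x (1 + 0) = 2
D(4) = 3 x (2 + 1) = 9
D(5) = 4 x (9 + 2) = 44
D(6) = 5 x (44 + 9) = 265
D(7) = 6 x (265 + 44) = 1854
D(8) = 7 x (1854 + 265) = 14833
D(9) = 8 x (14833 + 1854) = 133496
D(10) = 9 x (133496 + 14833) = 1334961
D(11) = 10 x (1334961 + 133496) = 14684570
D(12) = 11 x (14684570 + 1334961) = 176214841
D(13) = 12 x (D(12) + D(11)) = 12 x (176214841 + 14684570)

Final answer: D(13) = 2290792932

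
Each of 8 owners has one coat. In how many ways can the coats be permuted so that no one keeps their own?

D(n) = (n-1)(D(n-1) + D(n-2)), D(0)=1, D(1)=0.
D(2) = 1 x (0 + 1) = 1
D(3) = 2 x (1 + 0) = 2
D(4) = 3 x (2 + 1) = 9
D(5) = 4 x (9 + 2) = 44
D(6) = 5 x (44 + 9) = 265
D(7) = 6 x (265 + 44) = 1854
D(8) = 7 x (D(7) + D(6)) = 7 x (1854 + 265)

Final answer: D(8) = 14833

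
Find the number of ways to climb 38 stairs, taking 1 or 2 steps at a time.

Condition on the final move: it is a 1-step (f(n-1) ways to get there) or a 2-step (f(n-2) ways), so f(n) = f(n-1) + f(n-2), with f(1)=1, f(2)=2.
Iterating the recurrence: f(1)=1, f(2)=2, f(3)=3, f(4)=5, f(5)=8, f(6)=13, f(7)=21, f(8)=34, f(9)=55, f(10)=89, f(11)=144, f(12)=233, f(13)=377, f(14)=610, f(15)=987, f(16)=1597, f(17)=2584, f(18)=4181, f(19)=6765, f(20)=10946, f(21)=17711, f(22)=28657, f(23)=46368, f(24)=75025, f(25)=121393, f(26)=196418, f(27)=317811, f(28)=514229, f(29)=832040, f(30)=1346269, f(31)=2178309, f(32)=3524578, f(33)=5702887, f(34)=9227465, f(35)=14930352, f(36)=24157817, f(37)=39088169, f(38)=63245986.

Final answer: 63245986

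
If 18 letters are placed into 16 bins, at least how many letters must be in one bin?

By the pigeonhole principle: ceiling(18/16).

Final answer: 2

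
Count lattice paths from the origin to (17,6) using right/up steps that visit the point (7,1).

Paths (0,0)->(7,1): C(8,1) = 8.
Paths (7,1)->(17,6): C(15,5) = 3003.
By multiplication principle: 8 x 3003.

Final answer: 24024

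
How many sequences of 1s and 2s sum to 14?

Let f(n) count the ways. The last step is size 1 or 2, so f(n) = f(n-1) + f(n-2) with f(1)=1, f(2)=2.
Iterating the recurrence: f(1)=1, f(2)=2, f(3)=3, f(4)=5, f(5)=8, f(6)=13, f(7)=21, f(8)=34, f(9)=55, f(10)=89, f(11)=144, f(12)=233, f(13)=377, f(14)=610.

Final answer: 610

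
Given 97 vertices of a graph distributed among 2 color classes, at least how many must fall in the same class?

By pigeonhole with 97 objects and 2 categories: ceiling(97/2).

Final answer: 49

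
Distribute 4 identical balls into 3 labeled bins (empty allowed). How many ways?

Stars and bars: C(n+k-1, k-1) = C(6,2).

Final answer: C(6,2) = 15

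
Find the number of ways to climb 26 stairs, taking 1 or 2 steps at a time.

Let f(n) be the number of climbs. Removing the last move (1 or 2 steps) gives f(n) = f(n-1) + f(n-2); base cases f(1)=1, f(2)=2.
Iterating the recurrence: f(1)=1, f(2)=2, f(3)=3, f(4)=5, f(5)=8, f(6)=13, f(7)=21, f(8)=34, f(9)=55, f(10)=89, f(11)=144, f(12)=233, f(13)=377, f(14)=610, f(15)=987, f(16)=1597, f(17)=2584, f(18)=4181, f(19)=6765, f(20)=10946, f(21)=17711, f(22)=28657, f(23)=46368, f(24)=75025, f(25)=121393, f(26)=196418.

Final answer: 196418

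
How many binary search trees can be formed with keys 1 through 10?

The structures are counted by the Catalan number C_n. Here n = 10.
Using C_0 = 1 and C_(k+1) = C_k x 2(2k+1)/(k+2), build up term by term: C_1=1, C_2=2, C_3=5, C_4=14, C_5=42, C_6=132, C_7=429, C_8=1430, C_9=4862, C_10=16796.

Final answer: C_{10} = 16796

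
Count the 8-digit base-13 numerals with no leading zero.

These are the integers in [13^7, 13^8), so the count is 13^8 - 13^7 = 12 x 13^7.

Final answer: 752982204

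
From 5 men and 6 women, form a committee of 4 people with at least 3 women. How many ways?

Sum over valid woman counts:
C(6,3)C(5,1) = 100
C(6,4)C(5,0) = 15
Total: 100 + 15.

Final answer: 115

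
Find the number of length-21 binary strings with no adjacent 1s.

A valid string ends in 0 (append to any length-(n-1) valid string) or in 01 (append to any length-(n-2) valid string), so a(n) = a(n-1) + a(n-2) with a(1)=2, a(2)=3.
Iterating the recurrence: a(1)=2, a(2)=3, a(3)=5, a(4)=8, a(5)=13, a(6)=21, a(7)=34, a(8)=55, a(9)=89, a(10)=144, a(11)=233, a(12)=377, a(13)=610, a(14)=987, a(15)=1597, a(16)=2584, a(17)=4181, a(18)=6765, a(19)=10946, a(20)=17711, a(21)=28657.

Final answer: 28657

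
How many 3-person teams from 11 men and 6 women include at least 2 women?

Sum over valid woman counts:
C(6,2)C(11,1) = 165
C(6,3)C(11,0) = 20
Total: 165 + 20.

Final answer: 185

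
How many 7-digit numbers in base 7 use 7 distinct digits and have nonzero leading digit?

The leading digit has 6 choices (anything but zero); the next has 6 (anything but the first), then 5, and so on, one fewer each time.
Total: 6 x 6 x 5 x 4 x 3 x 2 x 1.

Final answer: 4320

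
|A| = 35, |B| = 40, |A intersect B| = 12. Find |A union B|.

|A union B| = |A| + |B| - |A intersect B| = 35 + 40 - 12.

Final answer: 63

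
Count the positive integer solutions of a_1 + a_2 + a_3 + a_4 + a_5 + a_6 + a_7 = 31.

Substitute a'_i = a_i - 1 (so a'_i >= 0). Then sum a'_i = 31 - 7 = 24.
Stars and bars: C(24+7-1, 7-1) = C(30,6).

Final answer: C(30,6) = 593775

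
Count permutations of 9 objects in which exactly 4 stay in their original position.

Choose which 4 elements are fixed: C(9,4) = 126.
Derange the remaining 5 using D(j) = (j-1)(D(j-1) + D(j-2)), D(0)=1, D(1)=0: D(2)=1, D(3)=2, D(4)=9, D(5)=44.
Total: 126 x 44.

Final answer: C(9,4) D(5) = 5544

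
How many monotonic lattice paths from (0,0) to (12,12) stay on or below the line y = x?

Total monotonic paths to (12,12): C(24,12) = 2704156.
Reflecting each bad path at its first crossing gives a bijection with paths to (11,13): C(24,13) = 2496144.
Valid Dyck paths: 2704156 - 2496144.
(Equivalently, C_{12} = C(24,12)/13 = 2704156/13.)

Final answer: C_{12} = 208012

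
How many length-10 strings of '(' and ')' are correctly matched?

This is counted by the nth Catalan number C_n. Here n = 5 (pairs).
C_n = C(2n,n)/(n+1), so C_{5} = C(10,5)/6 = 252/6.

Final answer: C_{5} = 42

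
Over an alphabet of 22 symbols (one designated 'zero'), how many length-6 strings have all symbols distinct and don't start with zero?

First digit: 21 (nonzero). Second: 21 (not first). Third: 20, etc.
Total: 21 x 21 x 20 x 19 x 18 x 17.

Final answer: 51279480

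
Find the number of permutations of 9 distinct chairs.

The number of ways to arrange 9 distinct objects is 9!.

Final answer: 9! = 362880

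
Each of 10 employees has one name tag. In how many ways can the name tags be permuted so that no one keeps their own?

Derangements satisfy D(n) = (n-1)(D(n-1) + D(n-2)), starting from D(0)=1, D(1)=0.
D(2) = 1 x (0 + 1) = 1
D(3) = 2 x (1 + 0) = 2
D(4) = 3 x (2 + 1) = 9
D(5) = 4 x (9 + 2) = 44
D(6) = 5 x (44 + 9) = 265
D(7) = 6 x (265 + 44) = 1854
D(8) = 7 x (1854 + 265) = 14833
D(9) = 8 x (14833 + 1854) = 133496
D(10) = 9 x (D(9) + D(8)) = 9 x (133496 + 14833)

Final answer: D(10) = 1334961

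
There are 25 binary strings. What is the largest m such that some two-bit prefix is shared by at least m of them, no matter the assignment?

There are 4 possible values for two-bit prefix. With 25 binary strings and 4 categories, by pigeonhole: ceiling(25/4).

Final answer: 7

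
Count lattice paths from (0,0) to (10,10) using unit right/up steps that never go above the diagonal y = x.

Total monotonic paths to (10,10): C(20,10) = 184756.
Paths that cross above y=x (reflection bijection): C(20,11) = 167960.
Valid Dyck paths: 184756 - 167960.
(These counts are the Catalan numbers.)

Final answer: C_{10} = 16796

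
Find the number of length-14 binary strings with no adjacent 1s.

Classify by the final bit: ...0 gives a(n-1) strings, ...01 gives a(n-2) strings. Thus a(n) = a(n-1) + a(n-2) with a(1)=2, a(2)=3.
Iterating the recurrence: a(1)=2, a(2)=3, a(3)=5, a(4)=8, a(5)=13, a(6)=21, a(7)=34, a(8)=55, a(9)=89, a(10)=144, a(11)=233, a(12)=377, a(13)=610, a(14)=987.

Final answer: 987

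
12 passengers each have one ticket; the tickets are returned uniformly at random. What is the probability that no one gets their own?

D(n) = (n-1)(D(n-1) + D(n-2)), D(0)=1, D(1)=0.
Building up: D(2)=1, D(3)=2, D(4)=9, D(5)=44, D(6)=265, D(7)=1854, D(8)=14833, D(9)=133496, D(10)=1334961, D(11)=14684570, D(12)=176214841.
Total arrangements: 12! = 479001600.
Probability = D(12)/12! = 16019531/43545600.

Final answer: D(12)/12! = 176214841/479001600 = 0.367879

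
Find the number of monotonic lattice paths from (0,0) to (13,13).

Each path has 13 right steps and 13 up steps in some order (26 steps total).
Choose which 13 of the 26 steps are up: C(26,13).

Final answer: C(26,13) = 10400600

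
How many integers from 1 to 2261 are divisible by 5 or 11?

Multiples of 5: 452. Multiples of 11: 205. Of both (lcm=55): 41.
By inclusion-exclusion: 452 + 205 - 41.

Final answer: 616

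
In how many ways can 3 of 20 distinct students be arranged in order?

P(20,3) = 20!/(20-3)! = 20!/17!.

Final answer: P(20,3) = 6840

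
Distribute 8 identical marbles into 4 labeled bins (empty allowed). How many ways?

Stars and bars: C(n+k-1, k-1) = C(11,3).

Final answer: C(11,3) = 165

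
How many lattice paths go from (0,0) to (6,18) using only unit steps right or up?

Each path has 6 right steps and 18 up steps in some order (24 steps total).
Choose which 18 of the 24 steps are up: C(24,18).

Final answer: C(24,18) = 134596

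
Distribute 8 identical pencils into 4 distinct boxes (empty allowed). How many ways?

Stars and bars: C(n+k-1, k-1) = C(11,3).

Final answer: C(11,3) = 165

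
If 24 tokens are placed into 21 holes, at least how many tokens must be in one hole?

By the pigeonhole principle: ceiling(24/21).

Final answer: 2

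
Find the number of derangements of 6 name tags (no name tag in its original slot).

Use the recurrence D(n) = (n-1)(D(n-1) + D(n-2)) with D(0)=1, D(1)=0.
D(2) = 1 x (0 + 1) = 1
D(3) = 2 x (1 + 0) = 2
D(4) = 3 x (2 + 1) = 9
D(5) = 4 x (9 + 2) = 44
D(6) = 5 x (D(5) + D(4)) = 5 x (44 + 9)

Final answer: D(6) = 265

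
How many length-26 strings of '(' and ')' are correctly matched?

This is a standard Catalan-number count: the answer is C_n. Here n = 13 (pairs).
C_n = C(2n,n)/(n+1), so C_{13} = C(26,13)/14 = 10400600/14.

Final answer: C_{13} = 742900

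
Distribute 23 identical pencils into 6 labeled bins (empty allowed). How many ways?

Stars and bars: C(n+k-1, k-1) = C(28,5).

Final answer: C(28,5) = 98280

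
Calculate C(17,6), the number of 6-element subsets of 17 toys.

C(17,6) = 17!/(6! x (17-6)!).

Final answer: C(17,6) = 12376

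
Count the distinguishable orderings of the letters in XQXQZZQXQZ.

Letters (Q:4, X:3, Z:3). Total letters: 10.
Permutations = 10!/(4! x 3! x 3!).

Final answer: 4200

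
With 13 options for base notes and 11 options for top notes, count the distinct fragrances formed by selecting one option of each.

By the multiplication principle: 13 x 11.

Final answer: 143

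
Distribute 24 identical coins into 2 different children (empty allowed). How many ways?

Stars and bars: C(n+k-1, k-1) = C(25,1).

Final answer: C(25,1) = 25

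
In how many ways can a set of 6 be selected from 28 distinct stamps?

C(28,6) = 28!/(6! x 22!).

Final answer: \binom{28}{6} = 376740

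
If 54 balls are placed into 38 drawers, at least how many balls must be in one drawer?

By the pigeonhole principle: ceiling(54/38).

Final answer: 2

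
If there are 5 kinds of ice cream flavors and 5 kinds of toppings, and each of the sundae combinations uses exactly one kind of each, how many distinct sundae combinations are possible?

By the multiplication principle: 5 x 5.

Final answer: 25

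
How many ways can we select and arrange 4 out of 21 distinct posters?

P(21,4) = 21!/(21-4)! = 21!/17!.

Final answer: P(21,4) = 143640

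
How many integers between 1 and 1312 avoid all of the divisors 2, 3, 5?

|div by 2|=656, |div by 3|=437, |div by 5|=262.
|div by 2&3|=218, |div by 2&5|=131, |div by 3&5|=87, |div by all|=43.
By inclusion-exclusion, divisible by at least one: 656+437+262-218-131-87+43 = 962.
Not divisible by any: 1312 - 962.

Final answer: 350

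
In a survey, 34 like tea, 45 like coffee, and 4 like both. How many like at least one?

|A union B| = |A| + |B| - |A intersect B| = 34 + 45 - 4.

Final answer: 75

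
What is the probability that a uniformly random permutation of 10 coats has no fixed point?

Derangements satisfy D(n) = (n-1)(D(n-1) + D(n-2)), starting from D(0)=1, D(1)=0.
Building up: D(2)=1, D(3)=2, D(4)=9, D(5)=44, D(6)=265, D(7)=1854, D(8)=14833, D(9)=133496, D(10)=1334961.
Total arrangements: 10! = 3628800.
Probability = D(10)/10! = 16481/44800.

Final answer: D(10)/10! = 1334961/3628800 = 0.367879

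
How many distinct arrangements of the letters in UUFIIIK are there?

Letters (F:1, I:3, K:1, U:2). Total letters: 7.
Permutations = 7!/(3! x 2!).

Final answer: 420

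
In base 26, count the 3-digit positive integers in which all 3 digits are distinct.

The leading digit has 25 choices (anything but zero); the next has 25 (anything but the first), then 24, and so on, one fewer each time.
Total: 25 x 25 x 24.

Final answer: 15000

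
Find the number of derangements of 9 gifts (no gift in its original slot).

Use the recurrence D(n) = (n-1)(D(n-1) + D(n-2)) with D(0)=1, D(1)=0.
D(2) = 1 x (0 + 1) = 1
D(3) = 2 x (1 + 0) = 2
D(4) = 3 x (2 + 1) = 9
D(5) = 4 x (9 + 2) = 44
D(6) = 5 x (44 + 9) = 265
D(7) = 6 x (265 + 44) = 1854
D(8) = 7 x (1854 + 265) = 14833
D(9) = 8 x (D(8) + D(7)) = 8 x (14833 + 1854)

Final answer: D(9) = 133496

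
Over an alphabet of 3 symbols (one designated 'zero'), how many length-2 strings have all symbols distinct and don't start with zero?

The leading digit has 2 choices (anything but zero); the next has 2 (anything but the first), then 1, and so on, one fewer each time.
Total: 2 x 2.

Final answer: 4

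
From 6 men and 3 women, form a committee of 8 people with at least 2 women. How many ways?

Sum over valid woman counts:
C(3,2)C(6,6) = 3
C(3,3)C(6,5) = 6
Total: 3 + 6.

Final answer: 9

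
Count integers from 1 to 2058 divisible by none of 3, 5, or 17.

|div by 3|=686, |div by 5|=411, |div by 17|=121.
|div by 3&5|=137, |div by 3&17|=40, |div by 5&17|=24, |div by all|=8.
By inclusion-exclusion, divisible by at least one: 686+411+121-137-40-24+8 = 1025.
Not divisible by any: 2058 - 1025.

Final answer: 1033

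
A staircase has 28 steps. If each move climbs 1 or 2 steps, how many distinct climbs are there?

Let f(n) be the number of climbs. Removing the last move (1 or 2 steps) gives f(n) = f(n-1) + f(n-2); base cases f(1)=1, f(2)=2.
Iterating the recurrence: f(1)=1, f(2)=2, f(3)=3, f(4)=5, f(5)=8, f(6)=13, f(7)=21, f(8)=34, f(9)=55, f(10)=89, f(11)=144, f(12)=233, f(13)=377, f(14)=610, f(15)=987, f(16)=1597, f(17)=2584, f(18)=4181, f(19)=6765, f(20)=10946, f(21)=17711, f(22)=28657, f(23)=46368, f(24)=75025, f(25)=121393, f(26)=196418, f(27)=317811, f(28)=514229.

Final answer: 514229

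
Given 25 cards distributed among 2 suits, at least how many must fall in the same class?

By pigeonhole with 25 objects and 2 categories: ceiling(25/2).

Final answer: 13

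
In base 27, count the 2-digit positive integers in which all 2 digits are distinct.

First digit: 26 (nonzero). Second: 26 (not first). Third: 25, etc.
Total: 26 x 26.

Final answer: 676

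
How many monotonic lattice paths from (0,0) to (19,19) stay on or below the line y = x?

Total monotonic paths to (19,19): C(38,19) = 35345263800.
Reflecting each bad path at its first crossing gives a bijection with paths to (18,20): C(38,20) = 33578000610.
Valid Dyck paths: 35345263800 - 33578000610.
(This is the Catalan number C_{19}.)

Final answer: C_{19} = 1767263190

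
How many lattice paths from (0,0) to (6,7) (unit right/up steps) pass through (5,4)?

Paths (0,0)->(5,4): C(9,4) = 126.
Paths (5,4)->(6,7): C(4,3) = 4.
By multiplication principle: 126 x 4.

Final answer: 504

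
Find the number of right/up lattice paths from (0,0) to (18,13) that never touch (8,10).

Total paths to (18,13): C(31,13) = 206253075.
Paths through (8,10): C(18,10) x C(13,3) = 12514788.
Avoiding (8,10): 206253075 - 12514788.

Final answer: 193738287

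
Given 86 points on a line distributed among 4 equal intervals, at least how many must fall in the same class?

By pigeonhole with 86 objects and 4 categories: ceiling(86/4).

Final answer: 22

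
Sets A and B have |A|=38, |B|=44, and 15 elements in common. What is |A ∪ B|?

|A union B| = |A| + |B| - |A intersect B| = 38 + 44 - 15.

Final answer: 67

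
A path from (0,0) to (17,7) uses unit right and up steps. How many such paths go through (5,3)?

Paths (0,0)->(5,3): C(8,3) = 56.
Paths (5,3)->(17,7): C(16,4) = 1820.
By multiplication principle: 56 x 1820.

Final answer: 101920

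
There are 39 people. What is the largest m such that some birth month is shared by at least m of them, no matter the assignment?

There are 12 possible values for birth month. With 39 people and 12 categories, by pigeonhole: ceiling(39/12).

Final answer: 4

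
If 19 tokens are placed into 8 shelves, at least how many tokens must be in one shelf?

By the pigeonhole principle: ceiling(19/8).

Final answer: 3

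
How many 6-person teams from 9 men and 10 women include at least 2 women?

Sum over valid woman counts:
C(10,2)C(9,4) = 5670
C(10,3)C(9,3) = 10080
C(10,4)C(9,2) = 7560
C(10,5)C(9,1) = 2268
C(10,6)C(9,0) = 210
Total: 5670 + 10080 + 7560 + 2268 + 210.

Final answer: 25788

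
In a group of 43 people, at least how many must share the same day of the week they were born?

There are 7 possible values for day of the week they were born. With 43 people and 7 categories, by pigeonhole: ceiling(43/7).

Final answer: 7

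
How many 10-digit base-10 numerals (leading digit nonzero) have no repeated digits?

The leading digit has 9 choices (anything but zero); the next has 9 (anything but the first), then 8, and so on, one fewer each time.
Total: 9 x 9 x 8 x 7 x 6 x 5 x 4 x 3 x 2 x 1.

Final answer: 3265920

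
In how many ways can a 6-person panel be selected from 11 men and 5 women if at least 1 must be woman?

Sum over valid woman counts:
C(5,1)C(11,5) = 2310
C(5,2)C(11,4) = 3300
C(5,3)C(11,3) = 1650
C(5,4)C(11,2) = 275
C(5,5)C(11,1) = 11
Total: 2310 + 3300 + 1650 + 275 + 11.

Final answer: 7546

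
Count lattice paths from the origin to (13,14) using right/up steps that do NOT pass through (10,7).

Total paths to (13,14): C(27,14) = 20058300.
Paths through (10,7): C(17,7) x C(10,7) = 2333760.
Avoiding (10,7): 20058300 - 2333760.

Final answer: 17724540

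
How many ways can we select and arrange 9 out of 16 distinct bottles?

P(16,9) = 16!/(16-9)! = 16!/7!.

Final answer: P(16,9) = 4151347200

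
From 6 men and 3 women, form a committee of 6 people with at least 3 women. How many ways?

Sum over valid woman counts:
C(3,3)C(6,3).

Final answer: 20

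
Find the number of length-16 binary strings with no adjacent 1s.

Let a(n) count valid strings. If the last bit is 0 the prefix is any valid string of length n-1; if it is 1 the string must end in 01 with a valid prefix of length n-2. So a(n) = a(n-1) + a(n-2), a(1)=2, a(2)=3.
Building up term by term: a(1)=2, a(2)=3, a(3)=5, a(4)=8, a(5)=13, a(6)=21, a(7)=34, a(8)=55, a(9)=89, a(10)=144, a(11)=233, a(12)=377, a(13)=610, a(14)=987, a(15)=1597, a(16)=2584.

Final answer: 2584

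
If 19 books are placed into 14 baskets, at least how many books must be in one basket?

By the pigeonhole principle: ceiling(19/14).

Final answer: 2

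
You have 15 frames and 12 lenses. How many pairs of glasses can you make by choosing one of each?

By the multiplication principle: 15 x 12.

Final answer: 180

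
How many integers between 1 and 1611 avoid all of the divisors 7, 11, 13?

|div by 7|=230, |div by 11|=146, |div by 13|=123.
|div by 7&11|=20, |div by 7&13|=17, |div by 11&13|=11, |div by all|=1.
By inclusion-exclusion, divisible by at least one: 230+146+123-20-17-11+1 = 452.
Not divisible by any: 1611 - 452.

Final answer: 1159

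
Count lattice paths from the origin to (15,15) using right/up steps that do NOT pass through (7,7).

Total paths to (15,15): C(30,15) = 155117520.
Paths through (7,7): C(14,7) x C(16,8) = 44169840.
Avoiding (7,7): 155117520 - 44169840.

Final answer: 110947680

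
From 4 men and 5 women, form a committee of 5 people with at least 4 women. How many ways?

Sum over valid woman counts:
C(5,4)C(4,1) = 20
C(5,5)C(4,0) = 1
Total: 20 + 1.

Final answer: 21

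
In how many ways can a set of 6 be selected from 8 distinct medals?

C(8,6) = 8!/(6! x (8-6)!).

Final answer: C(8,6) = 28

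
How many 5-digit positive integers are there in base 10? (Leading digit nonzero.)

In base 10, the leading digit has 9 choices (1..9); each of the remaining 4 digits has 10 choices.
Total: 9 x 10^4.

Final answer: 90000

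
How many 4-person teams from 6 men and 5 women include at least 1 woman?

Sum over valid woman counts:
C(5,1)C(6,3) = 100
C(5,2)C(6,2) = 150
C(5,3)C(6,1) = 60
C(5,4)C(6,0) = 5
Total: 100 + 150 + 60 + 5.

Final answer: 315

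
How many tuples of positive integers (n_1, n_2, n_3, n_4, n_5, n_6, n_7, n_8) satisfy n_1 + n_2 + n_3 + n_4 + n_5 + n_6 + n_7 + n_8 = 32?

Substitute n'_i = n_i - 1 (so n'_i >= 0). Then sum n'_i = 32 - 8 = 24.
Stars and bars: C(24+8-1, 8-1) = C(31,7).

Final answer: C(31,7) = 2629575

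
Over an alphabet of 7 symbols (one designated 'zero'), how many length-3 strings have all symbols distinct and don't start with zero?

The leading digit has 6 choices (anything but zero); the next has 6 (anything but the first), then 5, and so on, one fewer each time.
Total: 6 x 6 x 5.

Final answer: 180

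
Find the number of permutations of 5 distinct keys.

The number of ways to arrange 5 distinct objects is 5!.

Final answer: 5! = 120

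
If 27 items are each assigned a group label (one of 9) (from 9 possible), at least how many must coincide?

There are 9 possible values for group label (one of 9). With 27 items and 9 categories, by pigeonhole: ceiling(27/9).

Final answer: 3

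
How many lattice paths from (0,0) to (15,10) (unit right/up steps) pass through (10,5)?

Paths (0,0)->(10,5): C(15,5) = 3003.
Paths (10,5)->(15,10): C(10,5) = 252.
By multiplication principle: 3003 x 252.

Final answer: 756756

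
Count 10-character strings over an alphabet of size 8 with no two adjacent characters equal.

Let g(n) count such strings. g(1) = 8, and each valid string of length n-1 extends in 7 ways (any symbol but the last), so g(n) = 7 g(n-1).
Total: g(10) = 8 x 7^9.

Final answer: 8 x 7^{9} = 322828856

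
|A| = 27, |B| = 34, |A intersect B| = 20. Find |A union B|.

|A union B| = |A| + |B| - |A intersect B| = 27 + 34 - 20.

Final answer: 41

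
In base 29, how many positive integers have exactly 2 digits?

In base 29, the leading digit has 28 choices (1..28); each of the remaining 1 digits has 29 choices.
Total: 28 x 29^1.

Final answer: 812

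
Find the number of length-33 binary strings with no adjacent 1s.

A valid string ends in 0 (append to any length-(n-1) valid string) or in 01 (append to any length-(n-2) valid string), so a(n) = a(n-1) + a(n-2) with a(1)=2, a(2)=3.
Building up term by term: a(1)=2, a(2)=3, a(3)=5, a(4)=8, a(5)=13, a(6)=21, a(7)=34, a(8)=55, a(9)=89, a(10)=144, a(11)=233, a(12)=377, a(13)=610, a(14)=987, a(15)=1597, a(16)=2584, a(17)=4181, a(18)=6765, a(19)=10946, a(20)=17711, a(21)=28657, a(22)=46368, a(23)=75025, a(24)=121393, a(25)=196418, a(26)=317811, a(27)=514229, a(28)=832040, a(29)=1346269, a(30)=2178309, a(31)=3524578, a(32)=5702887, a(33)=9227465.

Final answer: 9227465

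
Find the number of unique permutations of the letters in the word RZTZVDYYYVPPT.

Letters (D:1, P:2, R:1, T:2, V:2, Y:3, Z:2). Total letters: 13.
Permutations = 13!/(3! x 2! x 2! x 2! x 2!).

Final answer: 64864800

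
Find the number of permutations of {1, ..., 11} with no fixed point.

Use the recurrence D(n) = (n-1)(D(n-1) + D(n-2)) with D(0)=1, D(1)=0.
Building up: D(2)=1, D(3)=2, D(4)=9, D(5)=44, D(6)=265, D(7)=1854, D(8)=14833, D(9)=133496, D(10)=1334961.
D(11) = 10 x (D(10) + D(9)) = 10 x (1334961 + 133496).

Final answer: D(11) = 14684570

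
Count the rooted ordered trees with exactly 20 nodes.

The structures are counted by the Catalan number C_n. Here n = 20 - 1 = 19.
Using C_0 = 1 and C_(k+1) = C_k x 2(2k+1)/(k+2), build up term by term: C_1=1, C_2=2, C_3=5, C_4=14, C_5=42, C_6=132, C_7=429, C_8=1430, C_9=4862, C_10=16796, C_11=58786, C_12=208012, C_13=742900, C_14=2674440, C_15=9694845, C_16=35357670, C_17=129644790, C_18=477638700, C_19=1767263190.

Final answer: C_{19} = 1767263190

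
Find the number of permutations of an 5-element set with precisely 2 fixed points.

Choose which 2 elements are fixed: C(5,2) = 10.
Derange the remaining 3 using D(j) = (j-1)(D(j-1) + D(j-2)), D(0)=1, D(1)=0: D(2)=1, D(3)=2.
Total: 10 x 2.

Final answer: C(5,2) D(3) = 20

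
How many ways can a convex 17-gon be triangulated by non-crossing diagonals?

This is counted by the nth Catalan number C_n. Here n = 17 - 2 = 15.
C_n = C(2n,n)/(n+1), so C_{15} = C(30,15)/16 = 155117520/16.

Final answer: C_{15} = 9694845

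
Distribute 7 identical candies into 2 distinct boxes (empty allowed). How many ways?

Stars and bars: C(n+k-1, k-1) = C(8,1).

Final answer: C(8,1) = 8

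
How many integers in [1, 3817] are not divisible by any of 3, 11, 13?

|div by 3|=1272, |div by 11|=347, |div by 13|=293.
|div by 3&11|=115, |div by 3&13|=97, |div by 11&13|=26, |div by all|=8.
By inclusion-exclusion, divisible by at least one: 1272+347+293-115-97-26+8 = 1682.
Not divisible by any: 3817 - 1682.

Final answer: 2135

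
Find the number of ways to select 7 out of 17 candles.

C(17,7) = 17!/(7! x (17-7)!).

Final answer: C(17,7) = 19448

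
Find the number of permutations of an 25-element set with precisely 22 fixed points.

Choose which 22 elements are fixed: C(25,22) = 2300.
Derange the remaining 3 using D(j) = (j-1)(D(j-1) + D(j-2)), D(0)=1, D(1)=0: D(2)=1, D(3)=2.
Total: 2300 x 2.

Final answer: C(25,22) D(3) = 4600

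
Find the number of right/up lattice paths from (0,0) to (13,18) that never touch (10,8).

Total paths to (13,18): C(31,18) = 206253075.
Paths through (10,8): C(18,8) x C(13,10) = 12514788.
Avoiding (10,8): 206253075 - 12514788.

Final answer: 193738287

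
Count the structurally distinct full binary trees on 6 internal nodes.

This is counted by the nth Catalan number C_n. Here n = 6.
Using C_0 = 1 and C_(k+1) = C_k x 2(2k+1)/(k+2), build up term by term: C_1=1, C_2=2, C_3=5, C_4=14, C_5=42, C_6=132.

Final answer: C_{6} = 132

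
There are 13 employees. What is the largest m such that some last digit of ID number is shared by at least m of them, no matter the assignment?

There are 10 possible values for last digit of ID number. With 13 employees and 10 categories, by pigeonhole: ceiling(13/10).

Final answer: 2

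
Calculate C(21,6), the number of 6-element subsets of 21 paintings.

C(21,6) = 21!/(6! x 15!).

Final answer: \binom{21}{6} = 54264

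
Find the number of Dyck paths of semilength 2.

Total monotonic paths to (2,2): C(4,2) = 6.
Paths that cross above y=x (reflection bijection): C(4,3) = 4.
Valid Dyck paths: 6 - 4.
(Equivalently, C_{2} = C(4,2)/3 = 6/3.)

Final answer: C_{2} = 2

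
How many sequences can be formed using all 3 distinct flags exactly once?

The number of ways to arrange 3 distinct objects is 3!.

Final answer: 3! = 6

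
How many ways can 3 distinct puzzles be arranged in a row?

The number of ways to arrange 3 distinct objects is 3!.

Final answer: 3! = 6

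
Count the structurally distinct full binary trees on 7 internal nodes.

This is counted by the nth Catalan number C_n. Here n = 7.
Using C_0 = 1 and C_(k+1) = C_k x 2(2k+1)/(k+2), build up term by term: C_1=1, C_2=2, C_3=5, C_4=14, C_5=42, C_6=132, C_7=429.

Final answer: C_{7} = 429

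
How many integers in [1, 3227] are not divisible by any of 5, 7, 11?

|div by 5|=645, |div by 7|=461, |div by 11|=293.
|div by 5&7|=92, |div by 5&11|=58, |div by 7&11|=41, |div by all|=8.
By inclusion-exclusion, divisible by at least one: 645+461+293-92-58-41+8 = 1216.
Not divisible by any: 3227 - 1216.

Final answer: 2011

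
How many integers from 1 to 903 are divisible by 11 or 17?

Multiples of 11: 82. Multiples of 17: 53. Of both (lcm=187): 4.
By inclusion-exclusion: 82 + 53 - 4.

Final answer: 131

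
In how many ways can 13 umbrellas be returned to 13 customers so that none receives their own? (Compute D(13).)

D(n) = (n-1)(D(n-1) + D(n-2)), D(0)=1, D(1)=0.
D(2) = 1 x (0 + 1) = 1
D(3) = 2 x (1 + 0) = 2
D(4) = 3 x (2 + 1) = 9
D(5) = 4 x (9 + 2) = 44
D(6) = 5 x (44 + 9) = 265
D(7) = 6 x (265 + 44) = 1854
D(8) = 7 x (1854 + 265) = 14833
D(9) = 8 x (14833 + 1854) = 133496
D(10) = 9 x (133496 + 14833) = 1334961
D(11) = 10 x (1334961 + 133496) = 14684570
D(12) = 11 x (14684570 + 1334961) = 176214841
D(13) = 12 x (D(12) + D(11)) = 12 x (176214841 + 14684570)

Final answer: D(13) = 2290792932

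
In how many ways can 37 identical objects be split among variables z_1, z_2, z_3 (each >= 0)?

Stars and bars with 37 stars and 2 bars:
C(37+3-1, 3-1) = C(39,2).

Final answer: C(39,2) = 741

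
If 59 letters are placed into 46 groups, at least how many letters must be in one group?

By the pigeonhole principle: ceiling(59/46).

Final answer: 2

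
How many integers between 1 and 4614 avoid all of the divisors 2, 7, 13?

|div by 2|=2307, |div by 7|=659, |div by 13|=354.
|div by 2&7|=329, |div by 2&13|=177, |div by 7&13|=50, |div by all|=25.
By inclusion-exclusion, divisible by at least one: 2307+659+354-329-177-50+25 = 2789.
Not divisible by any: 4614 - 2789.

Final answer: 1825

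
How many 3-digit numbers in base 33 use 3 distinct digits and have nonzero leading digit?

First digit: 32 (nonzero). Second: 32 (not first). Third: 31, etc.
Total: 32 x 32 x 31.

Final answer: 31744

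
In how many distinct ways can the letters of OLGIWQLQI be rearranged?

Letters (G:1, I:2, L:2, O:1, Q:2, W:1). Total letters: 9.
Permutations = 9!/(2! x 2! x 2!).

Final answer: 45360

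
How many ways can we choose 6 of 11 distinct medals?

C(11,6) = 11!/(6! x (11-6)!).

Final answer: C(11,6) = 462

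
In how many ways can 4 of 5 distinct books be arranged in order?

P(5,4) = 5!/(5-4)! = 5!/1!.

Final answer: P(5,4) = 120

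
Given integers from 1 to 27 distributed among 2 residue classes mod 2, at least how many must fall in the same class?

By pigeonhole with 27 objects and 2 categories: ceiling(27/2).

Final answer: 14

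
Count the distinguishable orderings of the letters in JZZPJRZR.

Letters (J:2, P:1, R:2, Z:3). Total letters: 8.
Permutations = 8!/(3! x 2! x 2!).

Final answer: 1680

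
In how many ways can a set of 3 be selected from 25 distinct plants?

C(25,3) = 25!/(3! x (25-3)!).

Final answer: C(25,3) = 2300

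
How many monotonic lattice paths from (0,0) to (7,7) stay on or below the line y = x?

Total monotonic paths to (7,7): C(14,7) = 3432.
A path is bad iff it touches y = x + 1; reflecting its initial segment maps bad paths bijectively onto all paths to (6,8), of which there are C(14,8) = 3003.
Valid Dyck paths: 3432 - 3003.
(Equivalently, C_{7} = C(14,7)/8 = 3432/8.)

Final answer: C_{7} = 429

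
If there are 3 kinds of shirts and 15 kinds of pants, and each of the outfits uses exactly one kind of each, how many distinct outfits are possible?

By the multiplication principle: 3 x 15.

Final answer: 45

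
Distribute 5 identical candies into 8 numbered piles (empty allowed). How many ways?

Stars and bars: C(n+k-1, k-1) = C(12,7).

Final answer: C(12,7) = 792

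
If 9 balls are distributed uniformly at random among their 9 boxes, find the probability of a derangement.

Derangements satisfy D(n) = (n-1)(D(n-1) + D(n-2)), starting from D(0)=1, D(1)=0.
Building up: D(2)=1, D(3)=2, D(4)=9, D(5)=44, D(6)=265, D(7)=1854, D(8)=14833, D(9)=133496.
Total arrangements: 9! = 362880.
Probability = D(9)/9! = 16687/45360.

Final answer: D(9)/9! = 133496/362880 = 0.367879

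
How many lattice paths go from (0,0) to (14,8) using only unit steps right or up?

Each path has 14 right steps and 8 up steps in some order (22 steps total).
Choose which 8 of the 22 steps are up: C(22,8).

Final answer: C(22,8) = 319770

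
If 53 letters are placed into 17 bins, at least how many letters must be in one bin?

By the pigeonhole principle: ceiling(53/17).

Final answer: 4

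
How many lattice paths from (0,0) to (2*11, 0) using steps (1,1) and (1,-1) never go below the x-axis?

Total monotonic paths to (11,11): C(22,11) = 705432.
By the reflection principle, paths that go above the diagonal number C(22,12) = 646646.
Valid Dyck paths: 705432 - 646646.
(Check: C(22,11) - C(22,12) = C(22,11)/12, the Catalan number C_{11}.)

Final answer: C_{11} = 58786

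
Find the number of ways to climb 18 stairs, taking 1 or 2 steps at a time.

Condition on the final move: it is a 1-step (f(n-1) ways to get there) or a 2-step (f(n-2) ways), so f(n) = f(n-1) + f(n-2), with f(1)=1, f(2)=2.
Building up term by term: f(1)=1, f(2)=2, f(3)=3, f(4)=5, f(5)=8, f(6)=13, f(7)=21, f(8)=34, f(9)=55, f(10)=89, f(11)=144, f(12)=233, f(13)=377, f(14)=610, f(15)=987, f(16)=1597, f(17)=2584, f(18)=4181.

Final answer: 4181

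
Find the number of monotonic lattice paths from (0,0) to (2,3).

Each path has 2 right steps and 3 up steps in some order (5 steps total).
Choose which 3 of the 5 steps are up: C(5,3).

Final answer: C(5,3) = 10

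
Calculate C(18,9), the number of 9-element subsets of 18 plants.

C(18,9) = 18!/(9! x 9!).

Final answer: \binom{18}{9} = 48620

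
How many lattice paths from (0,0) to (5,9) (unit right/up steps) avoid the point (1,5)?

Total paths to (5,9): C(14,9) = 2002.
Paths through (1,5): C(6,5) x C(8,4) = 420.
Avoiding (1,5): 2002 - 420.

Final answer: 1582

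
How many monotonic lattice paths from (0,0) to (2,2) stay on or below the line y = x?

Total monotonic paths to (2,2): C(4,2) = 6.
A path is bad iff it touches y = x + 1; reflecting its initial segment maps bad paths bijectively onto all paths to (1,3), of which there are C(4,3) = 4.
Valid Dyck paths: 6 - 4.
(Check: C(4,2) - C(4,3) = C(4,2)/3, the Catalan number C_{2}.)

Final answer: C_{2} = 2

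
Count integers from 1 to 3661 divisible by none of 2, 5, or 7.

|div by 2|=1830, |div by 5|=732, |div by 7|=523.
|div by 2&5|=366, |div by 2&7|=261, |div by 5&7|=104, |div by all|=52.
By inclusion-exclusion, divisible by at least one: 1830+732+523-366-261-104+52 = 2406.
Not divisible by any: 3661 - 2406.

Final answer: 1255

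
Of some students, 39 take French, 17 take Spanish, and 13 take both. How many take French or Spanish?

|A union B| = |A| + |B| - |A intersect B| = 39 + 17 - 13.

Final answer: 43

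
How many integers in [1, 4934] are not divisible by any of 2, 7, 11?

|div by 2|=2467, |div by 7|=704, |div by 11|=448.
|div by 2&7|=352, |div by 2&11|=224, |div by 7&11|=64, |div by all|=32.
By inclusion-exclusion, divisible by at least one: 2467+704+448-352-224-64+32 = 3011.
Not divisible by any: 4934 - 3011.

Final answer: 1923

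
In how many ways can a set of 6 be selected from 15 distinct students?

C(15,6) = 15!/(6! x (15-6)!).

Final answer: C(15,6) = 5005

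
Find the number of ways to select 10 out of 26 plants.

C(26,10) = 26!/(10! x 16!).

Final answer: \binom{26}{10} = 5311735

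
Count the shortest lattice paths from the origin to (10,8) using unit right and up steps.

Each path has 10 right steps and 8 up steps in some order (18 steps total).
Choose which 8 of the 18 steps are up: C(18,8).

Final answer: C(18,8) = 43758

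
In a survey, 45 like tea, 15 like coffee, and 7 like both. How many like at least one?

|A union B| = |A| + |B| - |A intersect B| = 45 + 15 - 7.

Final answer: 53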